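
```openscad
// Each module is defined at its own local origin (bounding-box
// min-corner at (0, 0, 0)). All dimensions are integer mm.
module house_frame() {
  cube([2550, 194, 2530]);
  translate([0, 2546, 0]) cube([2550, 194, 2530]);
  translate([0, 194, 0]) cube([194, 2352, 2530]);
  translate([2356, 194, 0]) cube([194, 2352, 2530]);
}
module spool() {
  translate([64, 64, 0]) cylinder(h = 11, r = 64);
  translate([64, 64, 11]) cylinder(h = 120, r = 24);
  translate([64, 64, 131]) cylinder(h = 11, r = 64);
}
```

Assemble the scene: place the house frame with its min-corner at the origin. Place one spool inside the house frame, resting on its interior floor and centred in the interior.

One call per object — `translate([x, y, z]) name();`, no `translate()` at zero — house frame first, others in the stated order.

house_frame();
translate([1211, 1306, 0]) spool();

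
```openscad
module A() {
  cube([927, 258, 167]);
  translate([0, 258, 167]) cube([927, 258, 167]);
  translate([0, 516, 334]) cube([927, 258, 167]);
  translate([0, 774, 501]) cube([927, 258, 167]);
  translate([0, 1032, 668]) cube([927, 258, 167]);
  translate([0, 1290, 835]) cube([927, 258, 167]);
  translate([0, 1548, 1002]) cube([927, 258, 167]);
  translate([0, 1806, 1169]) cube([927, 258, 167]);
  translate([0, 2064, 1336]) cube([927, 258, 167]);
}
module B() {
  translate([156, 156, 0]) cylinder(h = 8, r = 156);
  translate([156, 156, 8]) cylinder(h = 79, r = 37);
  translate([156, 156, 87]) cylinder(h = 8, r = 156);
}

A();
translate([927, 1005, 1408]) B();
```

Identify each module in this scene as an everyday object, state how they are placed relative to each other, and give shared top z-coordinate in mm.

Both tops at z = 1503 mm.

A is a staircase. B is a spool. The spool is beside the staircase with their tops flush at z = 1503. The shared top z-coordinate is 1503 mm.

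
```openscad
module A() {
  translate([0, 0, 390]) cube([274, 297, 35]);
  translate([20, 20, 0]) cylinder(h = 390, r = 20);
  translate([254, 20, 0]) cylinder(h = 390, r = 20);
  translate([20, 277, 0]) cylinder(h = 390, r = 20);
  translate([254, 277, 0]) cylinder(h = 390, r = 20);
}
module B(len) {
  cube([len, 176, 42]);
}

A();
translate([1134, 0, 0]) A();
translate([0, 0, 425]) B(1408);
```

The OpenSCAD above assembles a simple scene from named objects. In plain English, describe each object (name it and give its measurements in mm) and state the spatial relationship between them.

A is a four-legged stool. The seat is a 274×297×35 mm slab whose top surface is at z = 425 mm; four round legs, each 40 mm in diameter, run from the floor (z = 0) to the underside of the seat, each leg's axis is inset half a diameter from the nearest pair of seat edges (so the leg's bounding box is flush with the corner).

B is a rectangular beam 1408 mm long (x), 176 mm deep (y), 42 mm thick (z).

The beam spans the tops of two stools placed 860 mm apart, resting at z = 425 mm.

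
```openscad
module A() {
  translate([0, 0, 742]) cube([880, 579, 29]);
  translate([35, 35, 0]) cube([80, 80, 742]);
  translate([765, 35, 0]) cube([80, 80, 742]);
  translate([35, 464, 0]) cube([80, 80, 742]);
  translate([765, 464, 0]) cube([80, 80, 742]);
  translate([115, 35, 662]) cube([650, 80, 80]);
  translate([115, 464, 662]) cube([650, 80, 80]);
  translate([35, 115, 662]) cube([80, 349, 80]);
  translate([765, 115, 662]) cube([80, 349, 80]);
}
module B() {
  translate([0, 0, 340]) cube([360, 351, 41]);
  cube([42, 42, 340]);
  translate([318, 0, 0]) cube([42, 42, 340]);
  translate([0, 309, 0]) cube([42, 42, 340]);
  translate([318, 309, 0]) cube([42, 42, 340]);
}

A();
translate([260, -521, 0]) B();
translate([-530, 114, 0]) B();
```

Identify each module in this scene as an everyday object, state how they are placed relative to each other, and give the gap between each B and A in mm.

A is a table. B is a stool. Two stools sit around the table at the −y, −x sides. The gap between each stool and the table is 170 mm.

Each stool's nearest face is 170 mm from the table's bounding box.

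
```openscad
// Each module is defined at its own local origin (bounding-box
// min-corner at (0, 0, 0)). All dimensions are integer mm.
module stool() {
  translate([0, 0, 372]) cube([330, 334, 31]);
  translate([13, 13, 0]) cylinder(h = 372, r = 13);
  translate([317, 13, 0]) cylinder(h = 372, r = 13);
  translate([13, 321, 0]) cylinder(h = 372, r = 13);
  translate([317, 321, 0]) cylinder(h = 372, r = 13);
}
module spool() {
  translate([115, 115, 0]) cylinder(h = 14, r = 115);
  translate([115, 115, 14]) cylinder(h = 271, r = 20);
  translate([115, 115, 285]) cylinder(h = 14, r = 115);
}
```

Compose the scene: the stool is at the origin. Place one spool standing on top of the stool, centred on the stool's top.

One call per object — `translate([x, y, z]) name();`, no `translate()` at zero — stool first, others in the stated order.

stool();
translate([50, 52, 403]) spool();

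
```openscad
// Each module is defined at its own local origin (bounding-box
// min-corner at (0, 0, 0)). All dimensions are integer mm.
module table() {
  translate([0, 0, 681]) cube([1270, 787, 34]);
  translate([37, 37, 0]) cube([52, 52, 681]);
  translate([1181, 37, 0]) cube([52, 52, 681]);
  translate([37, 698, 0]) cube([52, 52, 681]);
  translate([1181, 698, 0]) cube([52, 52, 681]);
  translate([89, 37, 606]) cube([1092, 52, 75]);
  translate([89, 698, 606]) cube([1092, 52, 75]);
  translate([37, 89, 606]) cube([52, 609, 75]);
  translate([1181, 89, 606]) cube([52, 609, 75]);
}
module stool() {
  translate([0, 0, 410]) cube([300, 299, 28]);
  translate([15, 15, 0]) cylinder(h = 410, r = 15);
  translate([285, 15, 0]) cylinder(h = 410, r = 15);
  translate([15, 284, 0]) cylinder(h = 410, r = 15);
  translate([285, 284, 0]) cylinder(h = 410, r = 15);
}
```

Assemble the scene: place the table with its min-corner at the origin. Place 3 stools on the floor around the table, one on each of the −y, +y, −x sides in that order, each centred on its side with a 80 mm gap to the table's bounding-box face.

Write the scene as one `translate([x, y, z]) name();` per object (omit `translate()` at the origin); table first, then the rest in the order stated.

table();
translate([485, -379, 0]) stool();
translate([485, 867, 0]) stool();
translate([-380, 244, 0]) stool();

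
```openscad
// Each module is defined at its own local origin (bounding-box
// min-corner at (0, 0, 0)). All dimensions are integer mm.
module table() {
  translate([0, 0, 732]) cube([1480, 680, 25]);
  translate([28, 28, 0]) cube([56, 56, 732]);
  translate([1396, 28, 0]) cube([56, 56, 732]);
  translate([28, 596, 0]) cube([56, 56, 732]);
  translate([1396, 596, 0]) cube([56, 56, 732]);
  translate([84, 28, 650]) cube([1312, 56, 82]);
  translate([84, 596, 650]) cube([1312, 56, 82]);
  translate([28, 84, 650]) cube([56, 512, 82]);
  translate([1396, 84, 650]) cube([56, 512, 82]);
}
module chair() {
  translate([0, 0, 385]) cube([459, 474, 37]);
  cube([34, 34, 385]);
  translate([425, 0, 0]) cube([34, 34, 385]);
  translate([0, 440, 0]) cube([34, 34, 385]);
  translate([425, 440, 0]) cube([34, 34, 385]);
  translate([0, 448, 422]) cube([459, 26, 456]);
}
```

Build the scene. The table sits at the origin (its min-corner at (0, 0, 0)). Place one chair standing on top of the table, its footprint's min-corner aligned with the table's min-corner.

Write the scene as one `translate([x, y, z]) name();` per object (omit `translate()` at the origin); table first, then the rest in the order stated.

table();
translate([0, 0, 757]) chair();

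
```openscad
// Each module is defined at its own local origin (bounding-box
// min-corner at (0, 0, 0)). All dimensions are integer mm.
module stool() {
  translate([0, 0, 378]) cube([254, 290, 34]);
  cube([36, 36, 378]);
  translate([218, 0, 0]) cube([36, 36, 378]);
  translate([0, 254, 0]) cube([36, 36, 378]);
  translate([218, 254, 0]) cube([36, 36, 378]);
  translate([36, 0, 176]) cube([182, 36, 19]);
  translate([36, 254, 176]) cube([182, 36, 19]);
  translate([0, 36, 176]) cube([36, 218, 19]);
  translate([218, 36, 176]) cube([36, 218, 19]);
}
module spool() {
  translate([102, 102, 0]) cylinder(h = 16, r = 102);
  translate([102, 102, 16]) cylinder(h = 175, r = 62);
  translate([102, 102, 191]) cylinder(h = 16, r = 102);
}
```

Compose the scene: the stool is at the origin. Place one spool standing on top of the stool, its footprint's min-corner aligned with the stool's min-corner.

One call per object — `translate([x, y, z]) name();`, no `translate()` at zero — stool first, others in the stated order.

stool();
translate([0, 0, 412]) spool();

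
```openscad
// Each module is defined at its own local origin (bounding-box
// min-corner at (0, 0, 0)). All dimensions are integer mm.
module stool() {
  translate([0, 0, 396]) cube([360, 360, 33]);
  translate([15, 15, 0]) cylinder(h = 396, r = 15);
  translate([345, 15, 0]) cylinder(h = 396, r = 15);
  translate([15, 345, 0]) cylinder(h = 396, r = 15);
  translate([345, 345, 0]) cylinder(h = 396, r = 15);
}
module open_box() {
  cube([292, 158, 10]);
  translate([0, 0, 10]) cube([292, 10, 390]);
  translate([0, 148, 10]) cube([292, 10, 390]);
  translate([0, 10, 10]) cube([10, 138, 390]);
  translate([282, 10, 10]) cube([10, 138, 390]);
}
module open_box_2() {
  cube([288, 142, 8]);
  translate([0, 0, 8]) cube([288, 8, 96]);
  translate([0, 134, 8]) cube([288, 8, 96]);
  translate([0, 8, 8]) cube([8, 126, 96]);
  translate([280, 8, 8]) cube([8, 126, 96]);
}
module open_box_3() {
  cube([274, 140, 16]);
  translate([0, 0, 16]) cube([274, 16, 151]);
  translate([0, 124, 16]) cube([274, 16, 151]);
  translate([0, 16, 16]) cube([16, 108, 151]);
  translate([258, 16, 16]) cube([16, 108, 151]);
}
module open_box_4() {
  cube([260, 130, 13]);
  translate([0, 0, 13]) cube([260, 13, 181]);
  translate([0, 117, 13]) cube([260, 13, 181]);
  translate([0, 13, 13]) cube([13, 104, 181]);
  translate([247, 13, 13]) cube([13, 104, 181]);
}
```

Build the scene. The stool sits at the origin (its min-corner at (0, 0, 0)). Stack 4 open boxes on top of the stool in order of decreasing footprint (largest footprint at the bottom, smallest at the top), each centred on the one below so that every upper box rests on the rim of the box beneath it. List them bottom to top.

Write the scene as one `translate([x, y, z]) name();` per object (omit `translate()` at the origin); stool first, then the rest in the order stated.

stool();
translate([34, 101, 429]) open_box();
translate([36, 109, 829]) open_box_2();
translate([43, 110, 933]) open_box_3();
translate([50, 115, 1100]) open_box_4();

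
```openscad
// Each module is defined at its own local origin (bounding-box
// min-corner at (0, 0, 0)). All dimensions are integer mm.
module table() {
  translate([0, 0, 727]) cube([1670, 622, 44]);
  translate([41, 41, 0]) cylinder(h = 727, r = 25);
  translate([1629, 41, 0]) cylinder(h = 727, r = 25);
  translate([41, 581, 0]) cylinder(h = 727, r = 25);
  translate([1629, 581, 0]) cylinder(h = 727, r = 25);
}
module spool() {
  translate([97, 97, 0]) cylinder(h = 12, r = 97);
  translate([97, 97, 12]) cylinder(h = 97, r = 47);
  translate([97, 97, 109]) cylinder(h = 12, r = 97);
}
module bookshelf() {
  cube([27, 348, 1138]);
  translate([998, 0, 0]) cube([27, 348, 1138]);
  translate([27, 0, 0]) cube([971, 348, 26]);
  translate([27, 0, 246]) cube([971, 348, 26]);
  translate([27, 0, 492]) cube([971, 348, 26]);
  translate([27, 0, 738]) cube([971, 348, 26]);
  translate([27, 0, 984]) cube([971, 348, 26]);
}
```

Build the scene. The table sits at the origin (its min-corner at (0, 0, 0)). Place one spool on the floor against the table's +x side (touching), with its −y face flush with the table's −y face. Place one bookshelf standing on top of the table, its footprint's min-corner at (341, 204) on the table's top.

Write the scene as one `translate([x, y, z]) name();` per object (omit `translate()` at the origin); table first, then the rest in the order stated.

table();
translate([1670, 0, 0]) spool();
translate([341, 204, 771]) bookshelf();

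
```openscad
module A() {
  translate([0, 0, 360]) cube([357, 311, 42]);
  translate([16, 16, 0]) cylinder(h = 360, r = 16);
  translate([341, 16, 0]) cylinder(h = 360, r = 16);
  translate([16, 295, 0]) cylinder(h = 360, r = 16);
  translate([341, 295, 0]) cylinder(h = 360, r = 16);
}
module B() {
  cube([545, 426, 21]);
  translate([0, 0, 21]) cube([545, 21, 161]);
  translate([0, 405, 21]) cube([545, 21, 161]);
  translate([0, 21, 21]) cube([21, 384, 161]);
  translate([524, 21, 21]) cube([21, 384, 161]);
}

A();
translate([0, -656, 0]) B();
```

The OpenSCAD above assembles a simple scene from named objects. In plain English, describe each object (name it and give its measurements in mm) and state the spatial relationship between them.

A is a four-legged stool. The seat is a 357×311×42 mm slab whose top surface is at z = 402 mm; four round legs, each 32 mm in diameter, run from the floor (z = 0) to the underside of the seat, each leg's axis is inset half a diameter from the nearest pair of seat edges (so the leg's bounding box is flush with the corner).

B is an open storage box with external size 545×426×182 mm and wall thickness 21 mm (the base is also 21 mm thick). The base covers the whole footprint; the four walls stand on the base, with the y-facing walls full-width and the x-facing walls fitting between their inner faces.

The open box is on the floor beside the stool on its −y side.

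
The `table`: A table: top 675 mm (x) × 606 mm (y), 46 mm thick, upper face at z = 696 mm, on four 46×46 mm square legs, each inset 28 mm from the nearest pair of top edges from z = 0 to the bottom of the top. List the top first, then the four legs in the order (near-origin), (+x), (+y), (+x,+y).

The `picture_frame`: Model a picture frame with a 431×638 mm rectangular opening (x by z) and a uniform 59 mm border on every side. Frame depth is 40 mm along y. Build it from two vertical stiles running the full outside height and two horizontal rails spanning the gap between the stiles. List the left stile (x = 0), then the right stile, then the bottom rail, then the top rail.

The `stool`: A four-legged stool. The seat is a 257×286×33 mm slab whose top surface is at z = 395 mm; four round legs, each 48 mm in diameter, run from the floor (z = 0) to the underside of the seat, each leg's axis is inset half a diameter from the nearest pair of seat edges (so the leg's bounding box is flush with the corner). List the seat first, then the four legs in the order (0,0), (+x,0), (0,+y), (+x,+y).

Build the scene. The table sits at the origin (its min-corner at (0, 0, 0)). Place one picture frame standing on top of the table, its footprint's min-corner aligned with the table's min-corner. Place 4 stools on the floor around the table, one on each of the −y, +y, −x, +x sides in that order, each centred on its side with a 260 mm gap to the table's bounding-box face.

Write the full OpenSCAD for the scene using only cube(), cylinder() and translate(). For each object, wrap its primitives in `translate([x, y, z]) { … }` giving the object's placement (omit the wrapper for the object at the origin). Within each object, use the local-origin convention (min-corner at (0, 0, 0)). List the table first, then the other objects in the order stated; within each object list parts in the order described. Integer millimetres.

translate([0, 0, 650]) cube([675, 606, 46]);
translate([28, 28, 0]) cube([46, 46, 650]);
translate([601, 28, 0]) cube([46, 46, 650]);
translate([28, 532, 0]) cube([46, 46, 650]);
translate([601, 532, 0]) cube([46, 46, 650]);
translate([0, 0, 696]) {
  cube([59, 40, 756]);
  translate([490, 0, 0]) cube([59, 40, 756]);
  translate([59, 0, 0]) cube([431, 40, 59]);
  translate([59, 0, 697]) cube([431, 40, 59]);
}
translate([209, -546, 0]) {
  translate([0, 0, 362]) cube([257, 286, 33]);
  translate([24, 24, 0]) cylinder(h = 362, r = 24);
  translate([233, 24, 0]) cylinder(h = 362, r = 24);
  translate([24, 262, 0]) cylinder(h = 362, r = 24);
  translate([233, 262, 0]) cylinder(h = 362, r = 24);
}
translate([209, 866, 0]) {
  translate([0, 0, 362]) cube([257, 286, 33]);
  translate([24, 24, 0]) cylinder(h = 362, r = 24);
  translate([233, 24, 0]) cylinder(h = 362, r = 24);
  translate([24, 262, 0]) cylinder(h = 362, r = 24);
  translate([233, 262, 0]) cylinder(h = 362, r = 24);
}
translate([-517, 160, 0]) {
  translate([0, 0, 362]) cube([257, 286, 33]);
  translate([24, 24, 0]) cylinder(h = 362, r = 24);
  translate([233, 24, 0]) cylinder(h = 362, r = 24);
  translate([24, 262, 0]) cylinder(h = 362, r = 24);
  translate([233, 262, 0]) cylinder(h = 362, r = 24);
}
translate([935, 160, 0]) {
  translate([0, 0, 362]) cube([257, 286, 33]);
  translate([24, 24, 0]) cylinder(h = 362, r = 24);
  translate([233, 24, 0]) cylinder(h = 362, r = 24);
  translate([24, 262, 0]) cylinder(h = 362, r = 24);
  translate([233, 262, 0]) cylinder(h = 362, r = 24);
}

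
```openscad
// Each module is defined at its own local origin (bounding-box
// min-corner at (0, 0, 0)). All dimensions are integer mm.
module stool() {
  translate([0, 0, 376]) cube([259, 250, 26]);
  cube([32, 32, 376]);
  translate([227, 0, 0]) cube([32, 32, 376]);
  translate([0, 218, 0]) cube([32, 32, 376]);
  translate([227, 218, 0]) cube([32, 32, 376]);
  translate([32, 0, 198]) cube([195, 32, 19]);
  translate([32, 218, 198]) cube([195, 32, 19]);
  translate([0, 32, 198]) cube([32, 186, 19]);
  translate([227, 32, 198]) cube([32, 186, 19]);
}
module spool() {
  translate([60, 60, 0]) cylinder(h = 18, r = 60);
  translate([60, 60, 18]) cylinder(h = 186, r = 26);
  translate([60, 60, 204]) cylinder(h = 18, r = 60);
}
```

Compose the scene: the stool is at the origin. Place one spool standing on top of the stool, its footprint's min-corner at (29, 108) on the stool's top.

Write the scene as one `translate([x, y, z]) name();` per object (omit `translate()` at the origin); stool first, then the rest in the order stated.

stool();
translate([29, 108, 402]) spool();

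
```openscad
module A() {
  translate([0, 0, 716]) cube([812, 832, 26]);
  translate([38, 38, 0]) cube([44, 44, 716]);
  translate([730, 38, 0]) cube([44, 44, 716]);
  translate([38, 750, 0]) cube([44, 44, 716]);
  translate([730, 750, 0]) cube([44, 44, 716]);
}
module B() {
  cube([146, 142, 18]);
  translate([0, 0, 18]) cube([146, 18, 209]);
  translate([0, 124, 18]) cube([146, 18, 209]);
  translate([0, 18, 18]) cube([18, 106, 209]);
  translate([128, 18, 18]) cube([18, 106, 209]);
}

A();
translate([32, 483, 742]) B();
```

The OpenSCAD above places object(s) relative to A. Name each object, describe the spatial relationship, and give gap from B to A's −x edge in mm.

A is a table. B is an open box. The open box is on top of the table. The gap from the open box to the table's −x edge is 32 mm.

The open box's min-x is at 32; the table's min-x is 0; gap = 32 mm.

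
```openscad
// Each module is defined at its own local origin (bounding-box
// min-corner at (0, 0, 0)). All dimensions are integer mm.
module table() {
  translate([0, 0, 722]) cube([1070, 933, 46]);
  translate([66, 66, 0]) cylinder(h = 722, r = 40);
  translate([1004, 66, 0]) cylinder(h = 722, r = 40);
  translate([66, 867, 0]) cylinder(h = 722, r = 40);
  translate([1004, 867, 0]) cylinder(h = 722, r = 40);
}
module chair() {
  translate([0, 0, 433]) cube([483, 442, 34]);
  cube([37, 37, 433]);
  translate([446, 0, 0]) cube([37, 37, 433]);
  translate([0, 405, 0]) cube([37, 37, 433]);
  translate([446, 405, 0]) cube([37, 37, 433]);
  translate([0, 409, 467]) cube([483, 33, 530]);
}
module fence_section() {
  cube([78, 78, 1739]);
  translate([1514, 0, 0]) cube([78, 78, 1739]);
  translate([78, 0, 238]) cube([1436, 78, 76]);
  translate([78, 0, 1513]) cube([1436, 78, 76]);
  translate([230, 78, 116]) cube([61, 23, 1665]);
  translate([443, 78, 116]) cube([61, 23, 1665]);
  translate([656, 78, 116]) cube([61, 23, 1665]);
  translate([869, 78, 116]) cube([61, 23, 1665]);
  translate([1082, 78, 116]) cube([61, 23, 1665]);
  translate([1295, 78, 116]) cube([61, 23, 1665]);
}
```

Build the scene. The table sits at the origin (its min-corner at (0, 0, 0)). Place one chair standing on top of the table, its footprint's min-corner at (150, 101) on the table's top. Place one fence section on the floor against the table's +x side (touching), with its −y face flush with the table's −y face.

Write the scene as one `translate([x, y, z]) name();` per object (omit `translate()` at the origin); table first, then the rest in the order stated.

table();
translate([150, 101, 768]) chair();
translate([1070, 0, 0]) fence_section();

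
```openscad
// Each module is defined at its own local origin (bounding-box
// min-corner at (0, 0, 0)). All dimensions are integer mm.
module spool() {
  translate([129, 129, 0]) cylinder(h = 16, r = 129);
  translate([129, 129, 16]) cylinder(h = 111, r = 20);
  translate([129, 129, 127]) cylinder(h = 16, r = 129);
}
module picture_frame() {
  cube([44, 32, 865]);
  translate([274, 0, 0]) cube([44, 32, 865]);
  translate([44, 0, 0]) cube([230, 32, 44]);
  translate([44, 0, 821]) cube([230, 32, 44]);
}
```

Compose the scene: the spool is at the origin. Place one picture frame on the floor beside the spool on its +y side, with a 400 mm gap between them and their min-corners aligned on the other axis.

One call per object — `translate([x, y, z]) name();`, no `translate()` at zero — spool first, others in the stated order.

spool();
translate([0, 658, 0]) picture_frame();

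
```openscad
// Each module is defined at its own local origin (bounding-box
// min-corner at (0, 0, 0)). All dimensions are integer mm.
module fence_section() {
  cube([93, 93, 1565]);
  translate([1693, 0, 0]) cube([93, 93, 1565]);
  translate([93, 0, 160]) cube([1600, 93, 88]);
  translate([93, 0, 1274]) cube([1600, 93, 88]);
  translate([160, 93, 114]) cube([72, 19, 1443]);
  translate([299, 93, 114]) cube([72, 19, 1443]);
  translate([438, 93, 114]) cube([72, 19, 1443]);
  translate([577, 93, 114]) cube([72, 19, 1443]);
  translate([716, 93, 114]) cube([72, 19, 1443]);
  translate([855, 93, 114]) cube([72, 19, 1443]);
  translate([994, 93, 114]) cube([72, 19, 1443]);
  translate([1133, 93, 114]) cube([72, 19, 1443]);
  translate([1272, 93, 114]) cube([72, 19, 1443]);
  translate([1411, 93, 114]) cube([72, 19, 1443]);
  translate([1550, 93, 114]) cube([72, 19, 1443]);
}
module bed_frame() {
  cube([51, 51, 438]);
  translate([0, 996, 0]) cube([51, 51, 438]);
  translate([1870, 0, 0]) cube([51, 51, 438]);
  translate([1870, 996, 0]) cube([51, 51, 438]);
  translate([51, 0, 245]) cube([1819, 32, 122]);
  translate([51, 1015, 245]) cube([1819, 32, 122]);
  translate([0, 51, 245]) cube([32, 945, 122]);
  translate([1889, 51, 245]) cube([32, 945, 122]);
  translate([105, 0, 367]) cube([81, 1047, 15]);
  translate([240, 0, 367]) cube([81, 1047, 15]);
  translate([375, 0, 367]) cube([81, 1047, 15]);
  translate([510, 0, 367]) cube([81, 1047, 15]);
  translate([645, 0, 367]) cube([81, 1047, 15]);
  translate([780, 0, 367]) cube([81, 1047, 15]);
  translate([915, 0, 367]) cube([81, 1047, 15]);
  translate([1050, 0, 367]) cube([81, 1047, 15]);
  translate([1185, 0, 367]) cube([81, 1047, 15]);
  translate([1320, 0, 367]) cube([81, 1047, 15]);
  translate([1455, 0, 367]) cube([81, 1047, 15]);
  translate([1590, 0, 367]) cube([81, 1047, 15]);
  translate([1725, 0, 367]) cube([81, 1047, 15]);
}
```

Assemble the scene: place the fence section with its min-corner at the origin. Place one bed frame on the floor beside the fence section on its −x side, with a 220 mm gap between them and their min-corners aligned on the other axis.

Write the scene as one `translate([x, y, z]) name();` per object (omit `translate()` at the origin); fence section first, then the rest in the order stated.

fence_section();
translate([-2141, 0, 0]) bed_frame();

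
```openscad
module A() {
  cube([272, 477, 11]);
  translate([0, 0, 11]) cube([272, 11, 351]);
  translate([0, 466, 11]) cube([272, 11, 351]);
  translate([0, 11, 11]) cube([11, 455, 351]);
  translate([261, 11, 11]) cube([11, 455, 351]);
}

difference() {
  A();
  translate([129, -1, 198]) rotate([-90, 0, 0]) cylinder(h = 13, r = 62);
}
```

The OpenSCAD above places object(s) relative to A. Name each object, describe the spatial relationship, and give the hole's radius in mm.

The subtracted cylinder has r = 62 mm.

A is an open box. The open box has a circular hole through its front wall. The hole's radius is 62 mm.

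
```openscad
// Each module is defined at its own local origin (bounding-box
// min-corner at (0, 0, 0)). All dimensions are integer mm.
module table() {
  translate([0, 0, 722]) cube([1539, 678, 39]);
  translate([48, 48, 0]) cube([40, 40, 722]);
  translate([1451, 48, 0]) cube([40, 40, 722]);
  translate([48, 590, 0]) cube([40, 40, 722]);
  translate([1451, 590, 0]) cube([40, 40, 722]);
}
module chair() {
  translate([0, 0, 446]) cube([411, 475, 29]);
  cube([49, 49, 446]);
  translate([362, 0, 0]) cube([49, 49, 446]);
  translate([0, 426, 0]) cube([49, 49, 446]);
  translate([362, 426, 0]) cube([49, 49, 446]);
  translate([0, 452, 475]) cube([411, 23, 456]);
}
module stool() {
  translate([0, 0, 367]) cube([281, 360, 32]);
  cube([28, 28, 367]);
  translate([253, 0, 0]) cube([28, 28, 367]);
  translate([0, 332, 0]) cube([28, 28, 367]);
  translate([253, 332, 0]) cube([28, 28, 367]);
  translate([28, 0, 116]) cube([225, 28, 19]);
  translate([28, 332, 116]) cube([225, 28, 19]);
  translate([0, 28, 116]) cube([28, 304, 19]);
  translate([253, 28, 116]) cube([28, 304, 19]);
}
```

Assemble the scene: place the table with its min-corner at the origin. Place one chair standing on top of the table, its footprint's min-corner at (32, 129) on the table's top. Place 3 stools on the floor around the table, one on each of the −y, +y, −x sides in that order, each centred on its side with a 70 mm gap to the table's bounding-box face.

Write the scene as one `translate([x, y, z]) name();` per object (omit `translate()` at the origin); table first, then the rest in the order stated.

table();
translate([32, 129, 761]) chair();
translate([629, -430, 0]) stool();
translate([629, 748, 0]) stool();
translate([-351, 159, 0]) stool();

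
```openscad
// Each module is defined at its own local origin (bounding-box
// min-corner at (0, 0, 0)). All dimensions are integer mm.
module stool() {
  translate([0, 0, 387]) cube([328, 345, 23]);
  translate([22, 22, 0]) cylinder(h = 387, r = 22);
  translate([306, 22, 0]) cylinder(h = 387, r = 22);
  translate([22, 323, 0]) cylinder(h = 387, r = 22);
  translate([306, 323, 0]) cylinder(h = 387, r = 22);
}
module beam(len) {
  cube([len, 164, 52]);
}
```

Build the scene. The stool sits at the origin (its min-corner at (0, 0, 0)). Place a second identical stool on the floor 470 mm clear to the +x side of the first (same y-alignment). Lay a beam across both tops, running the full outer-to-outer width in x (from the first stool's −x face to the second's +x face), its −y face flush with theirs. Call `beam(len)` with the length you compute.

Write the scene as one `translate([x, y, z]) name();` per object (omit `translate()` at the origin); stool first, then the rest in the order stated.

stool();
translate([798, 0, 0]) stool();
translate([0, 0, 410]) beam(1126);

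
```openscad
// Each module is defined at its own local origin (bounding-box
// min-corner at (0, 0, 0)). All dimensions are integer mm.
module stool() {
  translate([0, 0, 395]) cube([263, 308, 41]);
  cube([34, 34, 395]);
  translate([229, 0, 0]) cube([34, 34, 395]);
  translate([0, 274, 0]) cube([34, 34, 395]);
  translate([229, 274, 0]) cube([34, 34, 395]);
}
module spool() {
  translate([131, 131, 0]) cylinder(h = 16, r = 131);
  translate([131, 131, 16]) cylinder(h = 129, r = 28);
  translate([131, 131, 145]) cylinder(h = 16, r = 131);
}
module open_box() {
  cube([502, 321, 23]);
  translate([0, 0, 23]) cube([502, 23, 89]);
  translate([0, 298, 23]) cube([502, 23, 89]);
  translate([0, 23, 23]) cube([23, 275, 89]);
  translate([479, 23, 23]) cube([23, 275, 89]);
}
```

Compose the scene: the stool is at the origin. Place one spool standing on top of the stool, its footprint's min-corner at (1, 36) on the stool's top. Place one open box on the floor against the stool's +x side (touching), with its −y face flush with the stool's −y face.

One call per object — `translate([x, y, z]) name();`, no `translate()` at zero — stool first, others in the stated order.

stool();
translate([1, 36, 436]) spool();
translate([263, 0, 0]) open_box();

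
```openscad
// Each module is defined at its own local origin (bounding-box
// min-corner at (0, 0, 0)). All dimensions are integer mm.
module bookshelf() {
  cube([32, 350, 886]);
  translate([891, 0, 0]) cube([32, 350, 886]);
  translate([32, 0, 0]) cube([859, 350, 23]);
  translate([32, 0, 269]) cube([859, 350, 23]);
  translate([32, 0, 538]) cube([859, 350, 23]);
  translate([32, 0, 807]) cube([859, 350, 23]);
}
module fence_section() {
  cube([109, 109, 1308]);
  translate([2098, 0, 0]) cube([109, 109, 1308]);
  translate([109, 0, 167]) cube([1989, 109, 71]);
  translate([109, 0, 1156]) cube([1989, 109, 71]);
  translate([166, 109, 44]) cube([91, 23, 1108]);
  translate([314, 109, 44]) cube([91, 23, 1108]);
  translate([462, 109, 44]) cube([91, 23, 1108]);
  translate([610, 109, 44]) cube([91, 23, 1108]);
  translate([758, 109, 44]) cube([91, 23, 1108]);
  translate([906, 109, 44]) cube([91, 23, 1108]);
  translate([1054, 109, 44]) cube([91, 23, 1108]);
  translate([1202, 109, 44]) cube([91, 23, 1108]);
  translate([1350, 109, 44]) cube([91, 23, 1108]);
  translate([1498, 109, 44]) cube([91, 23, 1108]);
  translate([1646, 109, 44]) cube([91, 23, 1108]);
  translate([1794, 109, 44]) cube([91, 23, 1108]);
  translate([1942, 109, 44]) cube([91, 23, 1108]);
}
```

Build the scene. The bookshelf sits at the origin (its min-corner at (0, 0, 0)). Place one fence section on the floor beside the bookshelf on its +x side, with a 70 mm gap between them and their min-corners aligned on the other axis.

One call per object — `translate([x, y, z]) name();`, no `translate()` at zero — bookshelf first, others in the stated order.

bookshelf();
translate([993, 0, 0]) fence_section();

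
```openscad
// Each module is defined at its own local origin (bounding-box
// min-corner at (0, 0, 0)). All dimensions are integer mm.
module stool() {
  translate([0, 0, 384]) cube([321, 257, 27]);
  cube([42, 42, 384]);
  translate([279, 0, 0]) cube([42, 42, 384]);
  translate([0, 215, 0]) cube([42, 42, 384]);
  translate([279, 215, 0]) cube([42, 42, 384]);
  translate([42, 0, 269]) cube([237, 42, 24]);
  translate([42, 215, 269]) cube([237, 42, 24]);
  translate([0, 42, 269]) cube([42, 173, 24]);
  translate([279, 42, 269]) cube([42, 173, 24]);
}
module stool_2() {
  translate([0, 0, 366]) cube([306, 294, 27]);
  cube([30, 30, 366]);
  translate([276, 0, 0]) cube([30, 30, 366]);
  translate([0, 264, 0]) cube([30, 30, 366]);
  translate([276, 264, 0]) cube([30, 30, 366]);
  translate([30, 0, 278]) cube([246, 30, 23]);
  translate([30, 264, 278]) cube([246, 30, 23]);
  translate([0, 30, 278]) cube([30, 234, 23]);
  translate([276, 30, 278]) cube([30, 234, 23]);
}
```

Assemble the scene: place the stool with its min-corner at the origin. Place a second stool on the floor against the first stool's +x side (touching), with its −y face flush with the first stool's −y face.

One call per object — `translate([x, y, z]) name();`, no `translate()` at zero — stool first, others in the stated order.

stool();
translate([321, 0, 0]) stool_2();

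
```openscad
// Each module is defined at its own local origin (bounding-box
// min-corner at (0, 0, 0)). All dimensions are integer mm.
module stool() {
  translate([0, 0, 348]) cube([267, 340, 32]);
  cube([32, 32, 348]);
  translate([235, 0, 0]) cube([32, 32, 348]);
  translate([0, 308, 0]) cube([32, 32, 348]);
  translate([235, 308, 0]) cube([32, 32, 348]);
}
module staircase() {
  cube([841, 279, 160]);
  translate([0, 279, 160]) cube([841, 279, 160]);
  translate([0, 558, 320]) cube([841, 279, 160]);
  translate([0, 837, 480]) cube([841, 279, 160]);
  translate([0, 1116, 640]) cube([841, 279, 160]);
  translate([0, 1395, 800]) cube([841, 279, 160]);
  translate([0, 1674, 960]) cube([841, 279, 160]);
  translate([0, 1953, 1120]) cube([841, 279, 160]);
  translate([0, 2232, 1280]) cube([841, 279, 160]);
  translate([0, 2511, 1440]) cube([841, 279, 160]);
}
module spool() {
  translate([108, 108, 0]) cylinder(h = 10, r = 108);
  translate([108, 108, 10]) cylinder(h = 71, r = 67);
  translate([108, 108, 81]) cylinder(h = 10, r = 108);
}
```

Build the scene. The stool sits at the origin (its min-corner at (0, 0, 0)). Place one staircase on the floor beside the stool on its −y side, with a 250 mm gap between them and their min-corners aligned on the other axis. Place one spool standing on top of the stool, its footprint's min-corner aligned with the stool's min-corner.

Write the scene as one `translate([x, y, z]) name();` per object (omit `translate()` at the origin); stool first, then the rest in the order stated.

stool();
translate([0, -3040, 0]) staircase();
translate([0, 0, 380]) spool();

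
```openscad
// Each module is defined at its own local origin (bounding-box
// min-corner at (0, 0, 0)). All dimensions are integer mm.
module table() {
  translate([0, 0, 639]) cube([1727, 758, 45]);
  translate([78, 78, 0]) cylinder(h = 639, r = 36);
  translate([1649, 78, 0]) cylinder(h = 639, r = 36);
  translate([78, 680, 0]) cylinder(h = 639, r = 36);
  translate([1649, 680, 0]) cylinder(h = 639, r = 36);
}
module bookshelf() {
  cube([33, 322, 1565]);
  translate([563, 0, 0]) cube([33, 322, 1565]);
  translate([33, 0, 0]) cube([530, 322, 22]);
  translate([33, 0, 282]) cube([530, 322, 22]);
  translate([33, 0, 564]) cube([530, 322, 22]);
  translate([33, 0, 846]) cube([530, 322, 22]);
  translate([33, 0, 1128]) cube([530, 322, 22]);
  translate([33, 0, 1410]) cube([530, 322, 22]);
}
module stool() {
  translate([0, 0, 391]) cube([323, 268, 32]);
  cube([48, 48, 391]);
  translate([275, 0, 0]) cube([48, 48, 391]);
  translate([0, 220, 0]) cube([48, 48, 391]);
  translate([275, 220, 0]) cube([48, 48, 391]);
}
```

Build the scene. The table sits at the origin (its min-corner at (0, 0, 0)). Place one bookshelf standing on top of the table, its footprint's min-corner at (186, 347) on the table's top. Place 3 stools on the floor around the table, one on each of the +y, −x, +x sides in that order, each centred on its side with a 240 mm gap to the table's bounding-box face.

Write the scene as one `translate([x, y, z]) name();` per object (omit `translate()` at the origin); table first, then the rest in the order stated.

table();
translate([186, 347, 684]) bookshelf();
translate([702, 998, 0]) stool();
translate([-563, 245, 0]) stool();
translate([1967, 245, 0]) stool();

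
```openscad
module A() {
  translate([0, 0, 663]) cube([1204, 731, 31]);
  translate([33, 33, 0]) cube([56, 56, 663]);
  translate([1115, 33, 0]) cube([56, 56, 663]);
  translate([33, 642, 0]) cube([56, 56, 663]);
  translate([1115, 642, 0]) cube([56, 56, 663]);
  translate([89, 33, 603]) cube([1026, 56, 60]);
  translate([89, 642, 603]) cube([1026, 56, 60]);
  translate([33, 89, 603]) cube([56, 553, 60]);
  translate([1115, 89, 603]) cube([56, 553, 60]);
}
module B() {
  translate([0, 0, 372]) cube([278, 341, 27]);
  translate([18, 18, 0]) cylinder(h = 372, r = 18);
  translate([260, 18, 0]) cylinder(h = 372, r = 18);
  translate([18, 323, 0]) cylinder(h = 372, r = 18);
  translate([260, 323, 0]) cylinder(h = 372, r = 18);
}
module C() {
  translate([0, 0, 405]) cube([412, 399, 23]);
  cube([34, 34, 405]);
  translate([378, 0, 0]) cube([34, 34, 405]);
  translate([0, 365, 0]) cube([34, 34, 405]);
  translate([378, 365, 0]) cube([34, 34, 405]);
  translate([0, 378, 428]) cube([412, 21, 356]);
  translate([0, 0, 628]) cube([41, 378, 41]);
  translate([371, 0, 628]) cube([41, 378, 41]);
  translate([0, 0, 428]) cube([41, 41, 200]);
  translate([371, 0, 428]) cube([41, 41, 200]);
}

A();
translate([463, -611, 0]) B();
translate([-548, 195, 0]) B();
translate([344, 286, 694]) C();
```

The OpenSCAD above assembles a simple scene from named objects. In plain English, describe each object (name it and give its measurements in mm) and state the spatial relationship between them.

A is a rectangular dining table. The top is 1204×731×31 mm with its upper surface at z = 694 mm. It stands on four 56×56 mm square legs, each inset 33 mm from the nearest pair of top edges, running from the floor to the underside of the top. Four apron rails, 56 mm thick and 60 mm tall, run between adjacent legs with their top edges flush with the underside of the top and their outer faces flush with the legs' outer faces.

B is a four-legged stool. The seat is a 278×341×27 mm slab whose top surface is at z = 399 mm; four round legs, each 36 mm in diameter, run from the floor (z = 0) to the underside of the seat, each leg's axis is inset half a diameter from the nearest pair of seat edges (so the leg's bounding box is flush with the corner).

C is a chair. The seat is a 412×399×23 mm slab with its top at z = 428 mm, on four 34×34 mm corner legs (flush with the seat edges, standing on z = 0). A flat backrest 21 mm thick, 356 mm tall, spans the full seat width and rises from the seat top along its +y edge, rear face flush with the rear of the seat. Two armrests of 41×41 mm section run along each side from the seat's front edge to the front of the backrest, top faces 241 mm above the seat top and outer faces flush with the seat's x-edges; a 41×41 mm post under the front of each armrest stands on the seat at the front corner.

Two stools sit around the table at the −y, −x sides. The chair is on top of the table.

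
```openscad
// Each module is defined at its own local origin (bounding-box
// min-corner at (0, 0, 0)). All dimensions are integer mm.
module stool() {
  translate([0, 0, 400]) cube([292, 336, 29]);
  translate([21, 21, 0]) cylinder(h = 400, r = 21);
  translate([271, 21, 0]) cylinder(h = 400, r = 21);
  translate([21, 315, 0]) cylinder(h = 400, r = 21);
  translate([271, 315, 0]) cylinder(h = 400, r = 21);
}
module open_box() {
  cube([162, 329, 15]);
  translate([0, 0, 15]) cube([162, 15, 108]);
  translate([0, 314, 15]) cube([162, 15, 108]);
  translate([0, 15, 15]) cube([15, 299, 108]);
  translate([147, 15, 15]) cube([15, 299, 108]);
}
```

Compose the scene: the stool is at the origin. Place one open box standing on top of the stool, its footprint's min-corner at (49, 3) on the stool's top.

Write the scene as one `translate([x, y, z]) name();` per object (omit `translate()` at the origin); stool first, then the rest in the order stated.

stool();
translate([49, 3, 429]) open_box();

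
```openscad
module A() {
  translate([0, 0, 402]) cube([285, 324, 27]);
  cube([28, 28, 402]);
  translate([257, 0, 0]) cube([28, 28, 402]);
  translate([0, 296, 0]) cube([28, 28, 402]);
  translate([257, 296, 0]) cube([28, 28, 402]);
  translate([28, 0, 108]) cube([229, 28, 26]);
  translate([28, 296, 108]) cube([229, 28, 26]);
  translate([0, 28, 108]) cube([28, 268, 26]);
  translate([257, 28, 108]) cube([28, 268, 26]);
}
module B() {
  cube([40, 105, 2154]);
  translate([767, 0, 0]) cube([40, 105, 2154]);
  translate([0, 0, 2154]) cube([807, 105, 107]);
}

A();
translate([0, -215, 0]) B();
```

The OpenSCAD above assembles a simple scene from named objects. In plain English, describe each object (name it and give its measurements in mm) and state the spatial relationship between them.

A is a simple wooden stool: a rectangular seat 285 mm (x) by 324 mm (y), 27 mm thick, top face at z = 429 mm, on four square legs, each 28×28 mm in cross-section. The legs rest on z = 0, each flush with a corner of the seat. Four stretchers, 28 mm wide and 26 mm tall, connect adjacent legs with their undersides at z = 108 mm, each running between the inner faces of the legs it joins and aligned with the legs' outer faces on the other axis.

B is a rectangular door frame: two vertical jambs of 40×105 mm section, 2154 mm tall, with a clear opening 727 mm wide between their inner faces. A header 107 mm tall and 105 mm deep lies on top of the jambs and spans the full outside width.

The door frame is on the floor beside the stool on its −y side.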